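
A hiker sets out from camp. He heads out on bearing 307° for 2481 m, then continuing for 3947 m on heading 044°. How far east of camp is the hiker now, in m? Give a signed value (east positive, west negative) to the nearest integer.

Leg 1 (307°, 2481 m): east 2481 sin 307° = -1981.41, north 2481 cos 307° = 1493.10
Leg 2 (044°, 3947 m): east 3947 sin 44° = 2741.82, north 3947 cos 44° = 2839.23
Net east component: 760.40 m.

760 m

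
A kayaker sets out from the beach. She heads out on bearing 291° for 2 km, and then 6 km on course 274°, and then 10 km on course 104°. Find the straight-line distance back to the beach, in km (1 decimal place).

Leg 1 (291°, 2 km): east 2 sin 291° = -1.87, north 2 cos 291° = 0.72
Leg 2 (274°, 6 km): east 6 sin 274° = -5.99, north 6 cos 274° = 0.42
Leg 3 (104°, 10 km): east 10 sin 104° = 9.70, north 10 cos 104° = -2.42
Net: 1.85 east, -1.28 north. Distance = √((1.85)² + (-1.28)²) = 2.252 km.

2.3 km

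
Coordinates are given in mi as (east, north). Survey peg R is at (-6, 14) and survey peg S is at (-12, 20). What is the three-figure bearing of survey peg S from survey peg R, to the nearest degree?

Δeast = -12 − -6 = -6.00; Δnorth = 20 − 14 = 6.00.
Bearing = atan2(Δeast, Δnorth) mod 360° = 315.00° ≈ 315°.

315°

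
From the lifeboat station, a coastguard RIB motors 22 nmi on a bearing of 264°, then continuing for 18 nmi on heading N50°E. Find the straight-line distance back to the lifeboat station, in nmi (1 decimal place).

Leg 1 (264°, 22 nmi): east 22 sin 264° = -21.88, north 22 cos 264° = -2.30
Leg 2 (N50°E, 18 nmi): east 18 sin 50° = 13.79, north 18 cos 50° = 11.57
Net: -8.09 east, 9.27 north. Distance = √((-8.09)² + (9.27)²) = 12.305 nmi.

12.3 nmi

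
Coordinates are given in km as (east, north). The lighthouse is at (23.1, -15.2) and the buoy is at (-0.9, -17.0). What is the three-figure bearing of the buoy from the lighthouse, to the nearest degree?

266°

Δeast = -0.9 − 23.1 = -24.00; Δnorth = -17.0 − -15.2 = -1.80.
Bearing = atan2(Δeast, Δnorth) mod 360° = 265.71° ≈ 266°.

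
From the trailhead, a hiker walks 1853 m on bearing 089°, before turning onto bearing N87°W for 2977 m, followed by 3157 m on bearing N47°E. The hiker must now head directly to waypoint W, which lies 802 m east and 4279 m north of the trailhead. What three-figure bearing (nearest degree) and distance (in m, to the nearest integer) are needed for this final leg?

349°, 1976 m

Leg 1 (089°, 1853 m): east 1853 sin 89° = 1852.72, north 1853 cos 89° = 32.34
Leg 2 (N87°W, 2977 m): east 2977 sin 273° = -2972.92, north 2977 cos 273° = 155.80
Leg 3 (N47°E, 3157 m): east 3157 sin 47° = 2308.88, north 3157 cos 47° = 2153.07
Current position: (1188.68, 2341.21). Target: (802, 4279). Remaining: Δeast = -386.68, Δnorth = 1937.79.
Bearing = atan2(-386.68, 1937.79) mod 360° = 348.71°; distance = √((-386.68)² + (1937.79)²) = 1975.992 m.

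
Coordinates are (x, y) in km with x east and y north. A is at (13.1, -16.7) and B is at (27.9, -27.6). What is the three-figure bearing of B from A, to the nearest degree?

126°

Δeast = 27.9 − 13.1 = 14.80; Δnorth = -27.6 − -16.7 = -10.90.
Bearing = atan2(Δeast, Δnorth) mod 360° = 126.37° ≈ 126°.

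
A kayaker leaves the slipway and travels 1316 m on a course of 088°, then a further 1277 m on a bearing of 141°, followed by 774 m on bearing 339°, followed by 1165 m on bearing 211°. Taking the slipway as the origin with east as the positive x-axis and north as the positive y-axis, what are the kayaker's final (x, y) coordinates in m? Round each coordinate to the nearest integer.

Leg 1 (088°, 1316 m): east 1316 sin 88° = 1315.20, north 1316 cos 88° = 45.93
Leg 2 (141°, 1277 m): east 1277 sin 141° = 803.64, north 1277 cos 141° = -992.42
Leg 3 (339°, 774 m): east 774 sin 339° = -277.38, north 774 cos 339° = 722.59
Leg 4 (211°, 1165 m): east 1165 sin 211° = -600.02, north 1165 cos 211° = -998.60
Summing: 1241.44 m east, -1222.50 m north → (1241, -1222).

(1241, -1222)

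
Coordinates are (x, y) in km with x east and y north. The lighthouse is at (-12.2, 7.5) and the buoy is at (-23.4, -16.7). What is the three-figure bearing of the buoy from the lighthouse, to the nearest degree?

205°

Δeast = -23.4 − -12.2 = -11.20; Δnorth = -16.7 − 7.5 = -24.20.
Bearing = atan2(Δeast, Δnorth) mod 360° = 204.84° ≈ 205°.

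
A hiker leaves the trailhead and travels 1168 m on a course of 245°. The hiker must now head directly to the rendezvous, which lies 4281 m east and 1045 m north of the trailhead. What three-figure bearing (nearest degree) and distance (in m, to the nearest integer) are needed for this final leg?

074°, 5557 m

Leg 1 (245°, 1168 m): east 1168 sin 245° = -1058.57, north 1168 cos 245° = -493.62
Current position: (-1058.57, -493.62). Target: (4281, 1045). Remaining: Δeast = 5339.57, Δnorth = 1538.62.
Bearing = atan2(5339.57, 1538.62) mod 360° = 73.93°; distance = √((5339.57)² + (1538.62)²) = 5556.827 m.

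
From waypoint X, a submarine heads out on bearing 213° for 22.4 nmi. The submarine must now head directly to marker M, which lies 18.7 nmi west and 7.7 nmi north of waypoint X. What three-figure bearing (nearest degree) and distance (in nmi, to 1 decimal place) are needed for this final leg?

346°, 27.3 nmi

Leg 1 (213°, 22.4 nmi): east 22.4 sin 213° = -12.20, north 22.4 cos 213° = -18.79
Current position: (-12.20, -18.79). Target: (-18.7, 7.7). Remaining: Δeast = -6.50, Δnorth = 26.49.
Bearing = atan2(-6.50, 26.49) mod 360° = 346.21°; distance = √((-6.50)² + (26.49)²) = 27.272 nmi.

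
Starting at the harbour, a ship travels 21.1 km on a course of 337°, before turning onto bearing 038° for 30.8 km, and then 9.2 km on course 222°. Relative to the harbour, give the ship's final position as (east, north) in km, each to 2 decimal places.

Leg 1 (337°, 21.1 km): east 21.1 sin 337° = -8.24, north 21.1 cos 337° = 19.42
Leg 2 (038°, 30.8 km): east 30.8 sin 38° = 18.96, north 30.8 cos 38° = 24.27
Leg 3 (222°, 9.2 km): east 9.2 sin 222° = -6.16, north 9.2 cos 222° = -6.84
Summing: 4.56 km east, 36.86 km north → (4.56, 36.86).

(4.56, 36.86)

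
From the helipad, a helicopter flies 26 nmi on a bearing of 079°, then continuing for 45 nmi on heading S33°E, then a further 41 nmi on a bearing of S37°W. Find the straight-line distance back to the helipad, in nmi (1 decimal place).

70.3 nmi

Leg 1 (079°, 26 nmi): east 26 sin 79° = 25.52, north 26 cos 79° = 4.96
Leg 2 (S33°E, 45 nmi): east 45 sin 147° = 24.51, north 45 cos 147° = -37.74
Leg 3 (S37°W, 41 nmi): east 41 sin 217° = -24.67, north 41 cos 217° = -32.74
Net: 25.36 east, -65.52 north. Distance = √((25.36)² + (-65.52)²) = 70.258 nmi.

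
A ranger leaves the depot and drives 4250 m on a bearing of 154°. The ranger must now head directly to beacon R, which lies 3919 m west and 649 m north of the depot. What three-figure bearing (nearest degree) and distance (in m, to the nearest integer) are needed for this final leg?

Leg 1 (154°, 4250 m): east 4250 sin 154° = 1863.08, north 4250 cos 154° = -3819.87
Current position: (1863.08, -3819.87). Target: (-3919, 649). Remaining: Δeast = -5782.08, Δnorth = 4468.87.
Bearing = atan2(-5782.08, 4468.87) mod 360° = 307.70°; distance = √((-5782.08)² + (4468.87)²) = 7307.753 m.

308°, 7308 m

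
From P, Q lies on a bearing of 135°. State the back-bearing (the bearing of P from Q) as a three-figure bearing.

Back-bearing = 135° + 180° = 315°.

315°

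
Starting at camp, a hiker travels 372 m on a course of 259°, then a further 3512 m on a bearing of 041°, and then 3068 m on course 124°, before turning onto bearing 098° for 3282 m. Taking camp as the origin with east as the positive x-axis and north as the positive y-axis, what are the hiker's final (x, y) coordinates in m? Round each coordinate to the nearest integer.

Leg 1 (259°, 372 m): east 372 sin 259° = -365.17, north 372 cos 259° = -70.98
Leg 2 (041°, 3512 m): east 3512 sin 41° = 2304.08, north 3512 cos 41° = 2650.54
Leg 3 (124°, 3068 m): east 3068 sin 124° = 2543.49, north 3068 cos 124° = -1715.60
Leg 4 (098°, 3282 m): east 3282 sin 98° = 3250.06, north 3282 cos 98° = -456.77
Summing: 7732.46 m east, 407.19 m north → (7732, 407).

(7732, 407)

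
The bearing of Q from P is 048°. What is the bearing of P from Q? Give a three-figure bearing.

228°

Back-bearing = 048° + 180° = 228°.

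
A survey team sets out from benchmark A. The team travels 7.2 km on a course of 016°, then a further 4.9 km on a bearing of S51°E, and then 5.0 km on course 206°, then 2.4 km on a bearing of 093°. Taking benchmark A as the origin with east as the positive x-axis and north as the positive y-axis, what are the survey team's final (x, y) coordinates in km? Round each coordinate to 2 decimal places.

(6.00, -0.78)

Leg 1 (016°, 7.2 km): east 7.2 sin 16° = 1.98, north 7.2 cos 16° = 6.92
Leg 2 (S51°E, 4.9 km): east 4.9 sin 129° = 3.81, north 4.9 cos 129° = -3.08
Leg 3 (206°, 5.0 km): east 5.0 sin 206° = -2.19, north 5.0 cos 206° = -4.49
Leg 4 (093°, 2.4 km): east 2.4 sin 93° = 2.40, north 2.4 cos 93° = -0.13
Summing: 6.00 km east, -0.78 km north → (6.00, -0.78).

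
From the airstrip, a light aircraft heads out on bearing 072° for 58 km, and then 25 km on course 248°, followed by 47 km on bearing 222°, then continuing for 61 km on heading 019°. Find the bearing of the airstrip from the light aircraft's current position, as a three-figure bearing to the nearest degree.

Leg 1 (072°, 58 km): east 58 sin 72° = 55.16, north 58 cos 72° = 17.92
Leg 2 (248°, 25 km): east 25 sin 248° = -23.18, north 25 cos 248° = -9.37
Leg 3 (222°, 47 km): east 47 sin 222° = -31.45, north 47 cos 222° = -34.93
Leg 4 (019°, 61 km): east 61 sin 19° = 19.86, north 61 cos 19° = 57.68
Net displacement: 20.39 east, 31.31 north. Direction back to start is (-20.39, -31.31): bearing = atan2(-20.39, -31.31) mod 360° = 213.08° ≈ 213°.

213°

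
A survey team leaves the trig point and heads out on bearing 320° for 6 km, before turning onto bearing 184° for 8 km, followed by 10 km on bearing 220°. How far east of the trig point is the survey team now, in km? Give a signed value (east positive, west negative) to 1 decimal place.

-10.8 km

Leg 1 (320°, 6 km): east 6 sin 320° = -3.86, north 6 cos 320° = 4.60
Leg 2 (184°, 8 km): east 8 sin 184° = -0.56, north 8 cos 184° = -7.98
Leg 3 (220°, 10 km): east 10 sin 220° = -6.43, north 10 cos 220° = -7.66
Net east component: -10.84 km.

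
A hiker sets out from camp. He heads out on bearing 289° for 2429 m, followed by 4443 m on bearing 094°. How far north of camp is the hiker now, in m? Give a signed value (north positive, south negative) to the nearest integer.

481 m

Leg 1 (289°, 2429 m): east 2429 sin 289° = -2296.66, north 2429 cos 289° = 790.81
Leg 2 (094°, 4443 m): east 4443 sin 94° = 4432.18, north 4443 cos 94° = -309.93
Net north component: 480.88 m.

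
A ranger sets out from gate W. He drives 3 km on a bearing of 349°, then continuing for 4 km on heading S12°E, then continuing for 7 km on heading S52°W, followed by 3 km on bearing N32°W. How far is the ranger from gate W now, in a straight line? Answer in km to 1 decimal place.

7.4 km

Leg 1 (349°, 3 km): east 3 sin 349° = -0.57, north 3 cos 349° = 2.94
Leg 2 (S12°E, 4 km): east 4 sin 168° = 0.83, north 4 cos 168° = -3.91
Leg 3 (S52°W, 7 km): east 7 sin 232° = -5.52, north 7 cos 232° = -4.31
Leg 4 (N32°W, 3 km): east 3 sin 328° = -1.59, north 3 cos 328° = 2.54
Net: -6.85 east, -2.73 north. Distance = √((-6.85)² + (-2.73)²) = 7.372 km.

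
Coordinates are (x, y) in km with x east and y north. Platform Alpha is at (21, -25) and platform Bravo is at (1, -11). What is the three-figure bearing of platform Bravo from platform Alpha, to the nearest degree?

305°

Δeast = 1 − 21 = -20.00; Δnorth = -11 − -25 = 14.00.
Bearing = atan2(Δeast, Δnorth) mod 360° = 304.99° ≈ 305°.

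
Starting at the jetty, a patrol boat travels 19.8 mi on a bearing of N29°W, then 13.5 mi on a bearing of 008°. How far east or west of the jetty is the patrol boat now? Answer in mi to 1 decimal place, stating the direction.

Leg 1 (N29°W, 19.8 mi): east 19.8 sin 331° = -9.60, north 19.8 cos 331° = 17.32
Leg 2 (008°, 13.5 mi): east 13.5 sin 8° = 1.88, north 13.5 cos 8° = 13.37
Net east component: -7.72 mi.

7.7 mi west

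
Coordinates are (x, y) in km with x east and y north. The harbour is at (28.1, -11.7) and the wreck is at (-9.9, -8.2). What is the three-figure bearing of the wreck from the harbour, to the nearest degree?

275°

Δeast = -9.9 − 28.1 = -38.00; Δnorth = -8.2 − -11.7 = 3.50.
Bearing = atan2(Δeast, Δnorth) mod 360° = 275.26° ≈ 275°.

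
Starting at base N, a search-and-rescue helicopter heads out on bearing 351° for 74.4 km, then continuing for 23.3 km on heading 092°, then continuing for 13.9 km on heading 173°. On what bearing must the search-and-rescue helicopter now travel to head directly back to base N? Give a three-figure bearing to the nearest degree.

193°

Leg 1 (351°, 74.4 km): east 74.4 sin 351° = -11.64, north 74.4 cos 351° = 73.48
Leg 2 (092°, 23.3 km): east 23.3 sin 92° = 23.29, north 23.3 cos 92° = -0.81
Leg 3 (173°, 13.9 km): east 13.9 sin 173° = 1.69, north 13.9 cos 173° = -13.80
Net displacement: 13.34 east, 58.87 north. Direction back to start is (-13.34, -58.87): bearing = atan2(-13.34, -58.87) mod 360° = 192.77° ≈ 193°.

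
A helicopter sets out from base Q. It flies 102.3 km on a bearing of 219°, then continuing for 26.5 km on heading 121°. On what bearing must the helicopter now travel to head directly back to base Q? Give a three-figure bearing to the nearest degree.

Leg 1 (219°, 102.3 km): east 102.3 sin 219° = -64.38, north 102.3 cos 219° = -79.50
Leg 2 (121°, 26.5 km): east 26.5 sin 121° = 22.71, north 26.5 cos 121° = -13.65
Net displacement: -41.66 east, -93.15 north. Direction back to start is (41.66, 93.15): bearing = atan2(41.66, 93.15) mod 360° = 24.10° ≈ 024°.

024°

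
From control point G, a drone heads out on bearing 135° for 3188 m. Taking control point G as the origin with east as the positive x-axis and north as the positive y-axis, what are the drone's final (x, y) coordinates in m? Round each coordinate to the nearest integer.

(2254, -2254)

Leg 1 (135°, 3188 m): east 3188 sin 135° = 2254.26, north 3188 cos 135° = -2254.26
Summing: 2254.26 m east, -2254.26 m north → (2254, -2254).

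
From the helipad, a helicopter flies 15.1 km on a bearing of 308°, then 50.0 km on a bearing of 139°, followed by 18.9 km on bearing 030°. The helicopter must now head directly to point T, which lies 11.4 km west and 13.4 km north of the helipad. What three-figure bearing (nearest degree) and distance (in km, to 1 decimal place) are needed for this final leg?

Leg 1 (308°, 15.1 km): east 15.1 sin 308° = -11.90, north 15.1 cos 308° = 9.30
Leg 2 (139°, 50.0 km): east 50.0 sin 139° = 32.80, north 50.0 cos 139° = -37.74
Leg 3 (030°, 18.9 km): east 18.9 sin 30° = 9.45, north 18.9 cos 30° = 16.37
Current position: (30.35, -12.07). Target: (-11.4, 13.4). Remaining: Δeast = -41.75, Δnorth = 25.47.
Bearing = atan2(-41.75, 25.47) mod 360° = 301.38°; distance = √((-41.75)² + (25.47)²) = 48.910 km.

301°, 48.9 km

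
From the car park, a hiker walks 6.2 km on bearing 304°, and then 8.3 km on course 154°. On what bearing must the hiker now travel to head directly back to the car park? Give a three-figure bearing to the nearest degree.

Leg 1 (304°, 6.2 km): east 6.2 sin 304° = -5.14, north 6.2 cos 304° = 3.47
Leg 2 (154°, 8.3 km): east 8.3 sin 154° = 3.64, north 8.3 cos 154° = -7.46
Net displacement: -1.50 east, -3.99 north. Direction back to start is (1.50, 3.99): bearing = atan2(1.50, 3.99) mod 360° = 20.61° ≈ 021°.

021°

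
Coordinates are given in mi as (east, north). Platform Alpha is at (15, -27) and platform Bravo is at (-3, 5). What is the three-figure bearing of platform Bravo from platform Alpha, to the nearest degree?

Δeast = -3 − 15 = -18.00; Δnorth = 5 − -27 = 32.00.
Bearing = atan2(Δeast, Δnorth) mod 360° = 330.64° ≈ 331°.

331°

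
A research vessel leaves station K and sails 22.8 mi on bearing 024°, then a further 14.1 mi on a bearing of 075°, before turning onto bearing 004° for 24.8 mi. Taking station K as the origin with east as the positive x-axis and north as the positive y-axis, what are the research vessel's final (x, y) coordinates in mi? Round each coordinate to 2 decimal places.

(24.62, 49.22)

Leg 1 (024°, 22.8 mi): east 22.8 sin 24° = 9.27, north 22.8 cos 24° = 20.83
Leg 2 (075°, 14.1 mi): east 14.1 sin 75° = 13.62, north 14.1 cos 75° = 3.65
Leg 3 (004°, 24.8 mi): east 24.8 sin 4° = 1.73, north 24.8 cos 4° = 24.74
Summing: 24.62 mi east, 49.22 mi north → (24.62, 49.22).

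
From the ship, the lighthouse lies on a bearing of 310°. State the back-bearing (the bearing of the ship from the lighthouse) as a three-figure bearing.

130°

Back-bearing = 310° − 180° = 130°.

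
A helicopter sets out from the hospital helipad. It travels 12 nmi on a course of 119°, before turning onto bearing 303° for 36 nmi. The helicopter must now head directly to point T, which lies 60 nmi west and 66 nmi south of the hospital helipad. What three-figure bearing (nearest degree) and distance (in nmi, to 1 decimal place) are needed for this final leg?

207°, 89.4 nmi

Leg 1 (119°, 12 nmi): east 12 sin 119° = 10.50, north 12 cos 119° = -5.82
Leg 2 (303°, 36 nmi): east 36 sin 303° = -30.19, north 36 cos 303° = 19.61
Current position: (-19.70, 13.79). Target: (-60, -66). Remaining: Δeast = -40.30, Δnorth = -79.79.
Bearing = atan2(-40.30, -79.79) mod 360° = 206.80°; distance = √((-40.30)² + (-79.79)²) = 89.391 nmi.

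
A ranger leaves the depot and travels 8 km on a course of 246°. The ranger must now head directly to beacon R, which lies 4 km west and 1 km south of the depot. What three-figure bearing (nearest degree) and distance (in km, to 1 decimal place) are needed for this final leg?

056°, 4.0 km

Leg 1 (246°, 8 km): east 8 sin 246° = -7.31, north 8 cos 246° = -3.25
Current position: (-7.31, -3.25). Target: (-4, -1). Remaining: Δeast = 3.31, Δnorth = 2.25.
Bearing = atan2(3.31, 2.25) mod 360° = 55.73°; distance = √((3.31)² + (2.25)²) = 4.003 km.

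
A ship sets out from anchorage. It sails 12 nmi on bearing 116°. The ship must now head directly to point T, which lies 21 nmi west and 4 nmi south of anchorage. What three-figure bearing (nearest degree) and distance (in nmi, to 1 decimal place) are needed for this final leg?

Leg 1 (116°, 12 nmi): east 12 sin 116° = 10.79, north 12 cos 116° = -5.26
Current position: (10.79, -5.26). Target: (-21, -4). Remaining: Δeast = -31.79, Δnorth = 1.26.
Bearing = atan2(-31.79, 1.26) mod 360° = 272.27°; distance = √((-31.79)² + (1.26)²) = 31.811 nmi.

272°, 31.8 nmi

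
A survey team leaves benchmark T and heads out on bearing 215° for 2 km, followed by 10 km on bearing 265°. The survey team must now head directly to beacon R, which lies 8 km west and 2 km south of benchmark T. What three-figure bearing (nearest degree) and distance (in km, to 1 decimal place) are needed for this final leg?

Leg 1 (215°, 2 km): east 2 sin 215° = -1.15, north 2 cos 215° = -1.64
Leg 2 (265°, 10 km): east 10 sin 265° = -9.96, north 10 cos 265° = -0.87
Current position: (-11.11, -2.51). Target: (-8, -2). Remaining: Δeast = 3.11, Δnorth = 0.51.
Bearing = atan2(3.11, 0.51) mod 360° = 80.69°; distance = √((3.11)² + (0.51)²) = 3.151 km.

081°, 3.2 km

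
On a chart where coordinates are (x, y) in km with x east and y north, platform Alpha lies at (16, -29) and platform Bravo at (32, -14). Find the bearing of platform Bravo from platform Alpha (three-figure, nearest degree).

047°

Δeast = 32 − 16 = 16.00; Δnorth = -14 − -29 = 15.00.
Bearing = atan2(Δeast, Δnorth) mod 360° = 46.85° ≈ 047°.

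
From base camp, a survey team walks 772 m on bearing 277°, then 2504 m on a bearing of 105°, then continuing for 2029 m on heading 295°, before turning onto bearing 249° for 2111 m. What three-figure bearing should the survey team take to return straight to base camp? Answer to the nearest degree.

078°

Leg 1 (277°, 772 m): east 772 sin 277° = -766.25, north 772 cos 277° = 94.08
Leg 2 (105°, 2504 m): east 2504 sin 105° = 2418.68, north 2504 cos 105° = -648.08
Leg 3 (295°, 2029 m): east 2029 sin 295° = -1838.90, north 2029 cos 295° = 857.49
Leg 4 (249°, 2111 m): east 2111 sin 249° = -1970.79, north 2111 cos 249° = -756.51
Net displacement: -2157.25 east, -453.02 north. Direction back to start is (2157.25, 453.02): bearing = atan2(2157.25, 453.02) mod 360° = 78.14° ≈ 078°.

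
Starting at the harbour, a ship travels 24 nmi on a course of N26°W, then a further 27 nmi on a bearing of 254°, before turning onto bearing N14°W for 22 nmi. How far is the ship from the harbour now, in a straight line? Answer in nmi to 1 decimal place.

Leg 1 (N26°W, 24 nmi): east 24 sin 334° = -10.52, north 24 cos 334° = 21.57
Leg 2 (254°, 27 nmi): east 27 sin 254° = -25.95, north 27 cos 254° = -7.44
Leg 3 (N14°W, 22 nmi): east 22 sin 346° = -5.32, north 22 cos 346° = 21.35
Net: -41.80 east, 35.48 north. Distance = √((-41.80)² + (35.48)²) = 54.823 nmi.

54.8 nmi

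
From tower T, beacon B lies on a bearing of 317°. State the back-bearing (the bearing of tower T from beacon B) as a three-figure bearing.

Back-bearing = 317° − 180° = 137°.

137°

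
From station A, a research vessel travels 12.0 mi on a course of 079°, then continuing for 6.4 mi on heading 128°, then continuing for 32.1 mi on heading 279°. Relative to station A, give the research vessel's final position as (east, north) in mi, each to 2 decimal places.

(-14.88, 3.37)

Leg 1 (079°, 12.0 mi): east 12.0 sin 79° = 11.78, north 12.0 cos 79° = 2.29
Leg 2 (128°, 6.4 mi): east 6.4 sin 128° = 5.04, north 6.4 cos 128° = -3.94
Leg 3 (279°, 32.1 mi): east 32.1 sin 279° = -31.70, north 32.1 cos 279° = 5.02
Summing: -14.88 mi east, 3.37 mi north → (-14.88, 3.37).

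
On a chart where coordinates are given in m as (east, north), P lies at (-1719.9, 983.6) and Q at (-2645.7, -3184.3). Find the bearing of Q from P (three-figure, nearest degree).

Δeast = -2645.7 − -1719.9 = -925.80; Δnorth = -3184.3 − 983.6 = -4167.90.
Bearing = atan2(Δeast, Δnorth) mod 360° = 192.52° ≈ 193°.

193°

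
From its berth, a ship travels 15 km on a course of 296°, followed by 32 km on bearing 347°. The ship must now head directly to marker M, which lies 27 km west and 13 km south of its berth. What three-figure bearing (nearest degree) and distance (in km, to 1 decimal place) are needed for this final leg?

187°, 51.1 km

Leg 1 (296°, 15 km): east 15 sin 296° = -13.48, north 15 cos 296° = 6.58
Leg 2 (347°, 32 km): east 32 sin 347° = -7.20, north 32 cos 347° = 31.18
Current position: (-20.68, 37.76). Target: (-27, -13). Remaining: Δeast = -6.32, Δnorth = -50.76.
Bearing = atan2(-6.32, -50.76) mod 360° = 187.10°; distance = √((-6.32)² + (-50.76)²) = 51.147 km.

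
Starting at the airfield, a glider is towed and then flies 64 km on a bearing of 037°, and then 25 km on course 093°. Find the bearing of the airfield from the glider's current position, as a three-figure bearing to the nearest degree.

232°

Leg 1 (037°, 64 km): east 64 sin 37° = 38.52, north 64 cos 37° = 51.11
Leg 2 (093°, 25 km): east 25 sin 93° = 24.97, north 25 cos 93° = -1.31
Net displacement: 63.48 east, 49.80 north. Direction back to start is (-63.48, -49.80): bearing = atan2(-63.48, -49.80) mod 360° = 231.88° ≈ 232°.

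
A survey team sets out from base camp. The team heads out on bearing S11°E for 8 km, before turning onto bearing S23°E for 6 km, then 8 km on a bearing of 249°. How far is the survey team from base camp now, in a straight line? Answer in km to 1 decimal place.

16.6 km

Leg 1 (S11°E, 8 km): east 8 sin 169° = 1.53, north 8 cos 169° = -7.85
Leg 2 (S23°E, 6 km): east 6 sin 157° = 2.34, north 6 cos 157° = -5.52
Leg 3 (249°, 8 km): east 8 sin 249° = -7.47, north 8 cos 249° = -2.87
Net: -3.60 east, -16.24 north. Distance = √((-3.60)² + (-16.24)²) = 16.637 km.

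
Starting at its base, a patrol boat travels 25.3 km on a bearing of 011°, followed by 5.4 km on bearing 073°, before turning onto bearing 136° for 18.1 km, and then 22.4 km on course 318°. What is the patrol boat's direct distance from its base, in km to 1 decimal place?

Leg 1 (011°, 25.3 km): east 25.3 sin 11° = 4.83, north 25.3 cos 11° = 24.84
Leg 2 (073°, 5.4 km): east 5.4 sin 73° = 5.16, north 5.4 cos 73° = 1.58
Leg 3 (136°, 18.1 km): east 18.1 sin 136° = 12.57, north 18.1 cos 136° = -13.02
Leg 4 (318°, 22.4 km): east 22.4 sin 318° = -14.99, north 22.4 cos 318° = 16.65
Net: 7.58 east, 30.04 north. Distance = √((7.58)² + (30.04)²) = 30.981 km.

31.0 km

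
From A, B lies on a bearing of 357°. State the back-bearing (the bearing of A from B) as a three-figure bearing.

177°

Back-bearing = 357° − 180° = 177°.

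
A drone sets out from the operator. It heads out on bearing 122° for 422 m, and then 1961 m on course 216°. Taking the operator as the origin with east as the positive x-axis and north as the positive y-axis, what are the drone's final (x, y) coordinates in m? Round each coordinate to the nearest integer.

(-795, -1810)

Leg 1 (122°, 422 m): east 422 sin 122° = 357.88, north 422 cos 122° = -223.63
Leg 2 (216°, 1961 m): east 1961 sin 216° = -1152.65, north 1961 cos 216° = -1586.48
Summing: -794.77 m east, -1810.11 m north → (-795, -1810).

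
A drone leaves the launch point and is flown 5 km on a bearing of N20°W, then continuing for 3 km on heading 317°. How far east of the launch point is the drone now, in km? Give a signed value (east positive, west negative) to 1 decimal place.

-3.8 km

Leg 1 (N20°W, 5 km): east 5 sin 340° = -1.71, north 5 cos 340° = 4.70
Leg 2 (317°, 3 km): east 3 sin 317° = -2.05, north 3 cos 317° = 2.19
Net east component: -3.76 km.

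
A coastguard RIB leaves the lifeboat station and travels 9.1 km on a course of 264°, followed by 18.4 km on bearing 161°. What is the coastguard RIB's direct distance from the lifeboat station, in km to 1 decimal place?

Leg 1 (264°, 9.1 km): east 9.1 sin 264° = -9.05, north 9.1 cos 264° = -0.95
Leg 2 (161°, 18.4 km): east 18.4 sin 161° = 5.99, north 18.4 cos 161° = -17.40
Net: -3.06 east, -18.35 north. Distance = √((-3.06)² + (-18.35)²) = 18.602 km.

18.6 km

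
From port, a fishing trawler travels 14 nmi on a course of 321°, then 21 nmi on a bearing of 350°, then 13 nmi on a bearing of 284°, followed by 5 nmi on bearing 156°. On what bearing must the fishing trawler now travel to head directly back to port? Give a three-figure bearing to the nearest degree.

Leg 1 (321°, 14 nmi): east 14 sin 321° = -8.81, north 14 cos 321° = 10.88
Leg 2 (350°, 21 nmi): east 21 sin 350° = -3.65, north 21 cos 350° = 20.68
Leg 3 (284°, 13 nmi): east 13 sin 284° = -12.61, north 13 cos 284° = 3.14
Leg 4 (156°, 5 nmi): east 5 sin 156° = 2.03, north 5 cos 156° = -4.57
Net displacement: -23.04 east, 30.14 north. Direction back to start is (23.04, -30.14): bearing = atan2(23.04, -30.14) mod 360° = 142.61° ≈ 143°.

143°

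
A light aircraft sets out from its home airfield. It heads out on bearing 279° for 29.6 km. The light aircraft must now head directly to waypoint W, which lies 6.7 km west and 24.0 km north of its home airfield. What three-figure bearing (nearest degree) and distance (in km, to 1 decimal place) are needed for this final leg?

Leg 1 (279°, 29.6 km): east 29.6 sin 279° = -29.24, north 29.6 cos 279° = 4.63
Current position: (-29.24, 4.63). Target: (-6.7, 24.0). Remaining: Δeast = 22.54, Δnorth = 19.37.
Bearing = atan2(22.54, 19.37) mod 360° = 49.32°; distance = √((22.54)² + (19.37)²) = 29.716 km.

049°, 29.7 km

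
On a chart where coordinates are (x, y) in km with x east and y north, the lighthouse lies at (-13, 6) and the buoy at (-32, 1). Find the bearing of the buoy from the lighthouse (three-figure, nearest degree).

Δeast = -32 − -13 = -19.00; Δnorth = 1 − 6 = -5.00.
Bearing = atan2(Δeast, Δnorth) mod 360° = 255.26° ≈ 255°.

255°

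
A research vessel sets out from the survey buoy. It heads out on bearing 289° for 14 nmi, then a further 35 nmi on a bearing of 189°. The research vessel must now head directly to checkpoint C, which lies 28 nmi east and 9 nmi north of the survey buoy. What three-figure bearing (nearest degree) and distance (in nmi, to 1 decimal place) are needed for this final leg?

050°, 60.9 nmi

Leg 1 (289°, 14 nmi): east 14 sin 289° = -13.24, north 14 cos 289° = 4.56
Leg 2 (189°, 35 nmi): east 35 sin 189° = -5.48, north 35 cos 189° = -34.57
Current position: (-18.71, -30.01). Target: (28, 9). Remaining: Δeast = 46.71, Δnorth = 39.01.
Bearing = atan2(46.71, 39.01) mod 360° = 50.13°; distance = √((46.71)² + (39.01)²) = 60.860 nmi.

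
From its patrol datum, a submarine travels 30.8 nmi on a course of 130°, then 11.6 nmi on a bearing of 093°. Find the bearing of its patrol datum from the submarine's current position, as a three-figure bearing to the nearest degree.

300°

Leg 1 (130°, 30.8 nmi): east 30.8 sin 130° = 23.59, north 30.8 cos 130° = -19.80
Leg 2 (093°, 11.6 nmi): east 11.6 sin 93° = 11.58, north 11.6 cos 93° = -0.61
Net displacement: 35.18 east, -20.40 north. Direction back to start is (-35.18, 20.40): bearing = atan2(-35.18, 20.40) mod 360° = 300.12° ≈ 300°.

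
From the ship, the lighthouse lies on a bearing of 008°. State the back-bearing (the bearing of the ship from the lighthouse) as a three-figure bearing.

188°

Back-bearing = 008° + 180° = 188°.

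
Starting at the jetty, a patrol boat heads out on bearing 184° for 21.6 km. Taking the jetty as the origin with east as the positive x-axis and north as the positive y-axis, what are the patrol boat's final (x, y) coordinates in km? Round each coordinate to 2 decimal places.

(-1.51, -21.55)

Leg 1 (184°, 21.6 km): east 21.6 sin 184° = -1.51, north 21.6 cos 184° = -21.55
Summing: -1.51 km east, -21.55 km north → (-1.51, -21.55).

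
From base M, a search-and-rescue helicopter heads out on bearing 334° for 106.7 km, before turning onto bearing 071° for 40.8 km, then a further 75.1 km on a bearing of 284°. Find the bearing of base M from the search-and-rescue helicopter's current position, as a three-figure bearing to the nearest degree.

Leg 1 (334°, 106.7 km): east 106.7 sin 334° = -46.77, north 106.7 cos 334° = 95.90
Leg 2 (071°, 40.8 km): east 40.8 sin 71° = 38.58, north 40.8 cos 71° = 13.28
Leg 3 (284°, 75.1 km): east 75.1 sin 284° = -72.87, north 75.1 cos 284° = 18.17
Net displacement: -81.07 east, 127.35 north. Direction back to start is (81.07, -127.35): bearing = atan2(81.07, -127.35) mod 360° = 147.52° ≈ 148°.

148°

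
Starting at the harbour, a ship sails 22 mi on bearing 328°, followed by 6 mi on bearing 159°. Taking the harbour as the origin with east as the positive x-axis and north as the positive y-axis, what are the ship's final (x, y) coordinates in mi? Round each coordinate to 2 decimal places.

(-9.51, 13.06)

Leg 1 (328°, 22 mi): east 22 sin 328° = -11.66, north 22 cos 328° = 18.66
Leg 2 (159°, 6 mi): east 6 sin 159° = 2.15, north 6 cos 159° = -5.60
Summing: -9.51 mi east, 13.06 mi north → (-9.51, 13.06).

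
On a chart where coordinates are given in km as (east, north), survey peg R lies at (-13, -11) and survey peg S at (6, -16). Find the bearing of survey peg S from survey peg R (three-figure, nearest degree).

Δeast = 6 − -13 = 19.00; Δnorth = -16 − -11 = -5.00.
Bearing = atan2(Δeast, Δnorth) mod 360° = 104.74° ≈ 105°.

105°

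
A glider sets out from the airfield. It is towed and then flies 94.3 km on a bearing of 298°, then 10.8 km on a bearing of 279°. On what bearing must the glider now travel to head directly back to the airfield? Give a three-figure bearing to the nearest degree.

116°

Leg 1 (298°, 94.3 km): east 94.3 sin 298° = -83.26, north 94.3 cos 298° = 44.27
Leg 2 (279°, 10.8 km): east 10.8 sin 279° = -10.67, north 10.8 cos 279° = 1.69
Net displacement: -93.93 east, 45.96 north. Direction back to start is (93.93, -45.96): bearing = atan2(93.93, -45.96) mod 360° = 116.07° ≈ 116°.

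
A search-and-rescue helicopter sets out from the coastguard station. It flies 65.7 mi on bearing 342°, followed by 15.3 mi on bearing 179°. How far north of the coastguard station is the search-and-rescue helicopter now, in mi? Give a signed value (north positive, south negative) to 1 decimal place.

47.2 mi

Leg 1 (342°, 65.7 mi): east 65.7 sin 342° = -20.30, north 65.7 cos 342° = 62.48
Leg 2 (179°, 15.3 mi): east 15.3 sin 179° = 0.27, north 15.3 cos 179° = -15.30
Net north component: 47.19 mi.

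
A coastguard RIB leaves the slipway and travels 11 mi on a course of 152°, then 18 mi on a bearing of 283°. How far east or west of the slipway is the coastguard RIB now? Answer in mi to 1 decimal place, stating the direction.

Leg 1 (152°, 11 mi): east 11 sin 152° = 5.16, north 11 cos 152° = -9.71
Leg 2 (283°, 18 mi): east 18 sin 283° = -17.54, north 18 cos 283° = 4.05
Net east component: -12.37 mi.

12.4 mi west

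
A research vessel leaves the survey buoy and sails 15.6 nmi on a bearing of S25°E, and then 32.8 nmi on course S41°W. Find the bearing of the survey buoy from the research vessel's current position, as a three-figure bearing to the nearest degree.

021°

Leg 1 (S25°E, 15.6 nmi): east 15.6 sin 155° = 6.59, north 15.6 cos 155° = -14.14
Leg 2 (S41°W, 32.8 nmi): east 32.8 sin 221° = -21.52, north 32.8 cos 221° = -24.75
Net displacement: -14.93 east, -38.89 north. Direction back to start is (14.93, 38.89): bearing = atan2(14.93, 38.89) mod 360° = 21.00° ≈ 021°.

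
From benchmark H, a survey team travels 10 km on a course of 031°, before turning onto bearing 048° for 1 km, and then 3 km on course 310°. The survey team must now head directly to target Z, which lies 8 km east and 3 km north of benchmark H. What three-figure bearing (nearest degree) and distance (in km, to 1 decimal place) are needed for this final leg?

Leg 1 (031°, 10 km): east 10 sin 31° = 5.15, north 10 cos 31° = 8.57
Leg 2 (048°, 1 km): east 1 sin 48° = 0.74, north 1 cos 48° = 0.67
Leg 3 (310°, 3 km): east 3 sin 310° = -2.30, north 3 cos 310° = 1.93
Current position: (3.60, 11.17). Target: (8, 3). Remaining: Δeast = 4.40, Δnorth = -8.17.
Bearing = atan2(4.40, -8.17) mod 360° = 151.67°; distance = √((4.40)² + (-8.17)²) = 9.281 km.

152°, 9.3 km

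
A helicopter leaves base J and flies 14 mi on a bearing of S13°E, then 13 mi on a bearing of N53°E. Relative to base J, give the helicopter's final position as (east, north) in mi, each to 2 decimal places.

Leg 1 (S13°E, 14 mi): east 14 sin 167° = 3.15, north 14 cos 167° = -13.64
Leg 2 (N53°E, 13 mi): east 13 sin 53° = 10.38, north 13 cos 53° = 7.82
Summing: 13.53 mi east, -5.82 mi north → (13.53, -5.82).

(13.53, -5.82)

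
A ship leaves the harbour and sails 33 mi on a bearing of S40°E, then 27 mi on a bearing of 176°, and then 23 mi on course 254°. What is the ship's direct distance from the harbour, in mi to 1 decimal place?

58.6 mi

Leg 1 (S40°E, 33 mi): east 33 sin 140° = 21.21, north 33 cos 140° = -25.28
Leg 2 (176°, 27 mi): east 27 sin 176° = 1.88, north 27 cos 176° = -26.93
Leg 3 (254°, 23 mi): east 23 sin 254° = -22.11, north 23 cos 254° = -6.34
Net: 0.99 east, -58.55 north. Distance = √((0.99)² + (-58.55)²) = 58.562 mi.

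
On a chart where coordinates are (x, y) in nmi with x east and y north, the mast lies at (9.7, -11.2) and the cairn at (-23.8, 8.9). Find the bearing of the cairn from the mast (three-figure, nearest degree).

Δeast = -23.8 − 9.7 = -33.50; Δnorth = 8.9 − -11.2 = 20.10.
Bearing = atan2(Δeast, Δnorth) mod 360° = 300.96° ≈ 301°.

301°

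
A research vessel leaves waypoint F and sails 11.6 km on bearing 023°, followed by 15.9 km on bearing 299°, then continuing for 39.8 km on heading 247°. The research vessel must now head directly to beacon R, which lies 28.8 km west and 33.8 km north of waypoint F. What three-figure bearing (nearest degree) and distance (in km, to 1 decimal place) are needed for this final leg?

029°, 35.4 km

Leg 1 (023°, 11.6 km): east 11.6 sin 23° = 4.53, north 11.6 cos 23° = 10.68
Leg 2 (299°, 15.9 km): east 15.9 sin 299° = -13.91, north 15.9 cos 299° = 7.71
Leg 3 (247°, 39.8 km): east 39.8 sin 247° = -36.64, north 39.8 cos 247° = -15.55
Current position: (-46.01, 2.84). Target: (-28.8, 33.8). Remaining: Δeast = 17.21, Δnorth = 30.96.
Bearing = atan2(17.21, 30.96) mod 360° = 29.07°; distance = √((17.21)² + (30.96)²) = 35.426 km.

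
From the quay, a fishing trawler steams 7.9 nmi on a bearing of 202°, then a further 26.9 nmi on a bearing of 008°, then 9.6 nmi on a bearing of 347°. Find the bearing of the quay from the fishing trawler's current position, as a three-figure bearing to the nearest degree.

177°

Leg 1 (202°, 7.9 nmi): east 7.9 sin 202° = -2.96, north 7.9 cos 202° = -7.32
Leg 2 (008°, 26.9 nmi): east 26.9 sin 8° = 3.74, north 26.9 cos 8° = 26.64
Leg 3 (347°, 9.6 nmi): east 9.6 sin 347° = -2.16, north 9.6 cos 347° = 9.35
Net displacement: -1.38 east, 28.67 north. Direction back to start is (1.38, -28.67): bearing = atan2(1.38, -28.67) mod 360° = 177.25° ≈ 177°.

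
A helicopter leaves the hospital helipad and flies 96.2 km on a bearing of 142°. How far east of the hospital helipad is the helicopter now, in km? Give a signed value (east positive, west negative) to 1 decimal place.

Leg 1 (142°, 96.2 km): east 96.2 sin 142° = 59.23, north 96.2 cos 142° = -75.81
Net east component: 59.23 km.

59.2 km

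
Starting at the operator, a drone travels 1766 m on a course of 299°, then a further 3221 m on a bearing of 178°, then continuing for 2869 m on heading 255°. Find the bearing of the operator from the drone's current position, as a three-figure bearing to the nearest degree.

Leg 1 (299°, 1766 m): east 1766 sin 299° = -1544.58, north 1766 cos 299° = 856.17
Leg 2 (178°, 3221 m): east 3221 sin 178° = 112.41, north 3221 cos 178° = -3219.04
Leg 3 (255°, 2869 m): east 2869 sin 255° = -2771.24, north 2869 cos 255° = -742.55
Net displacement: -4203.41 east, -3105.42 north. Direction back to start is (4203.41, 3105.42): bearing = atan2(4203.41, 3105.42) mod 360° = 53.54° ≈ 054°.

054°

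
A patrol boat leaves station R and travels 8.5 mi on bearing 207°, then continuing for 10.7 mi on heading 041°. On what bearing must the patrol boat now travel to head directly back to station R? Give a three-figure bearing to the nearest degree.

261°

Leg 1 (207°, 8.5 mi): east 8.5 sin 207° = -3.86, north 8.5 cos 207° = -7.57
Leg 2 (041°, 10.7 mi): east 10.7 sin 41° = 7.02, north 10.7 cos 41° = 8.08
Net displacement: 3.16 east, 0.50 north. Direction back to start is (-3.16, -0.50): bearing = atan2(-3.16, -0.50) mod 360° = 260.98° ≈ 261°.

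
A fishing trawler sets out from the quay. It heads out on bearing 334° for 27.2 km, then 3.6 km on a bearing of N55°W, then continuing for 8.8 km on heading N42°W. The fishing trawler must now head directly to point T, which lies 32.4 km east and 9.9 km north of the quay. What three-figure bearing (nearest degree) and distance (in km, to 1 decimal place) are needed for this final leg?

114°, 58.0 km

Leg 1 (334°, 27.2 km): east 27.2 sin 334° = -11.92, north 27.2 cos 334° = 24.45
Leg 2 (N55°W, 3.6 km): east 3.6 sin 305° = -2.95, north 3.6 cos 305° = 2.06
Leg 3 (N42°W, 8.8 km): east 8.8 sin 318° = -5.89, north 8.8 cos 318° = 6.54
Current position: (-20.76, 33.05). Target: (32.4, 9.9). Remaining: Δeast = 53.16, Δnorth = -23.15.
Bearing = atan2(53.16, -23.15) mod 360° = 113.53°; distance = √((53.16)² + (-23.15)²) = 57.984 km.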